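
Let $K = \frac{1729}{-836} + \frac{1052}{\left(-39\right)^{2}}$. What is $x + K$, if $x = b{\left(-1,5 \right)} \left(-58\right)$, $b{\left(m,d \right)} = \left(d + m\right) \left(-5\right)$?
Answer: $\frac{77539717}{66924} \approx 1158.6$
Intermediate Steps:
$K = - \frac{92123}{66924}$ ($K = 1729 \left(- \frac{1}{836}\right) + \frac{1052}{1521} = - \frac{91}{44} + 1052 \cdot \frac{1}{1521} = - \frac{91}{44} + \frac{1052}{1521} = - \frac{92123}{66924} \approx -1.3765$)
$b{\left(m,d \right)} = - 5 d - 5 m$
$x = 1160$ ($x = \left(\left(-5\right) 5 - -5\right) \left(-58\right) = \left(-25 + 5\right) \left(-58\right) = \left(-20\right) \left(-58\right) = 1160$)
$x + K = 1160 - \frac{92123}{66924} = \frac{77539717}{66924}$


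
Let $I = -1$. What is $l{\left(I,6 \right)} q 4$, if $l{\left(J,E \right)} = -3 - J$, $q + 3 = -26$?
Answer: $232$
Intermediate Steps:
$q = -29$ ($q = -3 - 26 = -29$)
$l{\left(I,6 \right)} q 4 = \left(-3 - -1\right) \left(-29\right) 4 = \left(-3 + 1\right) \left(-29\right) 4 = \left(-2\right) \left(-29\right) 4 = 58 \cdot 4 = 232$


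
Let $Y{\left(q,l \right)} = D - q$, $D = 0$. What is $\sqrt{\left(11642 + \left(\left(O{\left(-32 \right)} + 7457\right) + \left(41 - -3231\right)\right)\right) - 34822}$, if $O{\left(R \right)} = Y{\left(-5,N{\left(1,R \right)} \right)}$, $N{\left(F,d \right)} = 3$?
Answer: $7 i \sqrt{254} \approx 111.56 i$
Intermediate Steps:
$Y{\left(q,l \right)} = - q$ ($Y{\left(q,l \right)} = 0 - q = - q$)
$O{\left(R \right)} = 5$ ($O{\left(R \right)} = \left(-1\right) \left(-5\right) = 5$)
$\sqrt{\left(11642 + \left(\left(O{\left(-32 \right)} + 7457\right) + \left(41 - -3231\right)\right)\right) - 34822} = \sqrt{\left(11642 + \left(\left(5 + 7457\right) + \left(41 - -3231\right)\right)\right) - 34822} = \sqrt{\left(11642 + \left(7462 + \left(41 + 3231\right)\right)\right) - 34822} = \sqrt{\left(11642 + \left(7462 + 3272\right)\right) - 34822} = \sqrt{\left(11642 + 10734\right) - 34822} = \sqrt{22376 - 34822} = \sqrt{-12446} = 7 i \sqrt{254}$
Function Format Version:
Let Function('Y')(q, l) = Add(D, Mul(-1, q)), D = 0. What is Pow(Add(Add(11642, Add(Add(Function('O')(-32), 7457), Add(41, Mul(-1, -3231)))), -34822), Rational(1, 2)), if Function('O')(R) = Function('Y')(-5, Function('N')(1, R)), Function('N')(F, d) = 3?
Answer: Mul(7, I, Pow(254, Rational(1, 2))) ≈ Mul(111.56, I)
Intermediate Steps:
Function('Y')(q, l) = Mul(-1, q) (Function('Y')(q, l) = Add(0, Mul(-1, q)) = Mul(-1, q))
Function('O')(R) = 5 (Function('O')(R) = Mul(-1, -5) = 5)
Pow(Add(Add(11642, Add(Add(Function('O')(-32), 7457), Add(41, Mul(-1, -3231)))), -34822), Rational(1, 2)) = Pow(Add(Add(11642, Add(Add(5, 7457), Add(41, Mul(-1, -3231)))), -34822), Rational(1, 2)) = Pow(Add(Add(11642, Add(7462, Add(41, 3231))), -34822), Rational(1, 2)) = Pow(Add(Add(11642, Add(7462, 3272)), -34822), Rational(1, 2)) = Pow(Add(Add(11642, 10734), -34822), Rational(1, 2)) = Pow(Add(22376, -34822), Rational(1, 2)) = Pow(-12446, Rational(1, 2)) = Mul(7, I, Pow(254, Rational(1, 2)))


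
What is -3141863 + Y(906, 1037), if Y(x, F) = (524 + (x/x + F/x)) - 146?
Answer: -2846183467/906 ≈ -3.1415e+6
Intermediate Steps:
Y(x, F) = 379 + F/x (Y(x, F) = (524 + (1 + F/x)) - 146 = (525 + F/x) - 146 = 379 + F/x)
-3141863 + Y(906, 1037) = -3141863 + (379 + 1037/906) = -3141863 + 344411/906 = -2846183467/906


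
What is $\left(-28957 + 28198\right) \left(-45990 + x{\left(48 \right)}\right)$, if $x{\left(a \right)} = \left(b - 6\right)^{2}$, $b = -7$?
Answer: $34778139$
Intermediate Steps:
$x{\left(a \right)} = 169$ ($x{\left(a \right)} = \left(-7 - 6\right)^{2} = \left(-13\right)^{2} = 169$)
$\left(-28957 + 28198\right) \left(-45990 + x{\left(48 \right)}\right) = \left(-28957 + 28198\right) \left(-45990 + 169\right) = \left(-759\right) \left(-45821\right) = 34778139$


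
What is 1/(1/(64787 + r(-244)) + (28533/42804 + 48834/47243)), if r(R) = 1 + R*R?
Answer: 10475277978522/17810922088633 ≈ 0.58814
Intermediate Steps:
r(R) = 1 + R²
1/(1/(64787 + r(-244)) + (28533/42804 + 48834/47243)) = 1/(1/(64787 + (1 + (-244)²)) + (28533/42804 + 48834/47243)) = 1/(1/(64787 + (1 + 59536)) + (28533*(1/42804) + 48834*(1/47243))) = 1/(1/(64787 + 59537) + (9511/14268 + 48834/47243)) = 1/(1/124324 + 1146091685/674063124) = 1/(17810922088633/10475277978522) = 10475277978522/17810922088633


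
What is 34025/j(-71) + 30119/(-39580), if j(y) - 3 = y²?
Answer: 74674329/12477595 ≈ 5.9847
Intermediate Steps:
j(y) = 3 + y²
34025/j(-71) + 30119/(-39580) = 34025/(3 + (-71)²) + 30119/(-39580) = 34025/(3 + 5041) + 30119*(-1/39580) = 34025/5044 - 30119/39580 = 74674329/12477595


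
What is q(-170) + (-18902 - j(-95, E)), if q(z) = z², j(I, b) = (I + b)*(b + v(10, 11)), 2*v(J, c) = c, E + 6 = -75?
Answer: -3290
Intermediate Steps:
E = -81 (E = -6 - 75 = -81)
v(J, c) = c/2
j(I, b) = (11/2 + b)*(I + b) (j(I, b) = (I + b)*(b + (½)*11) = (I + b)*(b + 11/2) = (I + b)*(11/2 + b) = (11/2 + b)*(I + b))
q(-170) + (-18902 - j(-95, E)) = (-170)² + (-18902 - ((-81)² + (11/2)*(-95) + (11/2)*(-81) - 95*(-81))) = 28900 + (-18902 - (6561 - 1045/2 - 891/2 + 7695)) = 28900 + (-18902 - 1*13288) = 28900 + (-18902 - 13288) = 28900 - 32190 = -3290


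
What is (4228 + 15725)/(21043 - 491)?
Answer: 19953/20552 ≈ 0.97085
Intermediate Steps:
(4228 + 15725)/(21043 - 491) = 19953/20552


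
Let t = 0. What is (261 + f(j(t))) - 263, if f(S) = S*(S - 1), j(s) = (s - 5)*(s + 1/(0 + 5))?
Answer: 0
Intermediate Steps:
j(s) = (-5 + s)*(⅕ + s) (j(s) = (-5 + s)*(s + 1/5) = (-5 + s)*(s + ⅕) = (-5 + s)*(⅕ + s))
f(S) = S*(-1 + S)
(261 + f(j(t))) - 263 = (261 + (-1 + 0² - 24/5*0)*(-1 + (-1 + 0² - 24/5*0))) - 263 = (261 + (-1 + 0 + 0)*(-1 + (-1 + 0 + 0))) - 263 = (261 - (-1 - 1)) - 263 = (261 - 1*(-2)) - 263 = (261 + 2) - 263 = 263 - 263 = 0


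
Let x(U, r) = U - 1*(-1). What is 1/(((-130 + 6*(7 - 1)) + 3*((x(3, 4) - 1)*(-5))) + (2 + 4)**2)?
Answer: -1/103 ≈ -0.0097087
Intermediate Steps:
x(U, r) = 1 + U (x(U, r) = U + 1 = 1 + U)
1/(((-130 + 6*(7 - 1)) + 3*((x(3, 4) - 1)*(-5))) + (2 + 4)**2) = 1/(((-130 + 6*(7 - 1)) + 3*(((1 + 3) - 1)*(-5))) + (2 + 4)**2) = 1/(((-130 + 6*6) + 3*((4 - 1)*(-5))) + 6**2) = 1/(((-130 + 36) + 3*(3*(-5))) + 36) = 1/((-94 + 3*(-15)) + 36) = 1/((-94 - 45) + 36) = 1/(-139 + 36) = 1/(-103) = -1/103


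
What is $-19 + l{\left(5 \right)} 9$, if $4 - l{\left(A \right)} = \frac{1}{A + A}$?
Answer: $\frac{161}{10} \approx 16.1$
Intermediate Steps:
$l{\left(A \right)} = 4 - \frac{1}{2 A}$ ($l{\left(A \right)} = 4 - \frac{1}{A + A} = 4 - \frac{1}{2 A}$)
$-19 + l{\left(5 \right)} 9 = -19 + \left(4 - \frac{1}{2 \cdot 5}\right) 9 = -19 + \left(4 - \frac{1}{10}\right) 9 = -19 + \frac{39}{10} \cdot 9 = -19 + \frac{351}{10} = \frac{161}{10}$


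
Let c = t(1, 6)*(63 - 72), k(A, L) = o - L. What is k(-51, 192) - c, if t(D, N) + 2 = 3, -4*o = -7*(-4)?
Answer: -190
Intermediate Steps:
o = -7 (o = -(-7)*(-4)/4 = -¼*28 = -7)
t(D, N) = 1 (t(D, N) = -2 + 3 = 1)
k(A, L) = -7 - L
c = -9 (c = 1*(63 - 72) = 1*(-9) = -9)
k(-51, 192) - c = (-7 - 1*192) - 1*(-9) = (-7 - 192) + 9 = -199 + 9 = -190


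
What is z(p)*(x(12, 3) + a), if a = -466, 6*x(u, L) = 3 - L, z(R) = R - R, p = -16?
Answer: 0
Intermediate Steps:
z(R) = 0
x(u, L) = ½ - L/6 (x(u, L) = (3 - L)/6 = ½ - L/6)
z(p)*(x(12, 3) + a) = 0*((½ - ⅙*3) - 466) = 0*((½ - ½) - 466) = 0*(0 - 466) = 0*(-466) = 0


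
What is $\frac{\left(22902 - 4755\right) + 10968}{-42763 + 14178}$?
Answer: $- \frac{5823}{5717} \approx -1.0185$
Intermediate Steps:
$\frac{\left(22902 - 4755\right) + 10968}{-42763 + 14178} = \frac{18147 + 10968}{-28585} = 29115 \left(- \frac{1}{28585}\right) = - \frac{5823}{5717}$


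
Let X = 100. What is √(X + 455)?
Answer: √555 ≈ 23.558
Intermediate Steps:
√(X + 455) = √(100 + 455) = √555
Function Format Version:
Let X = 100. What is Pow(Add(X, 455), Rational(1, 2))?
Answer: Pow(555, Rational(1, 2)) ≈ 23.558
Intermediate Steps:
Pow(Add(X, 455), Rational(1, 2)) = Pow(Add(100, 455), Rational(1, 2)) = Pow(555, Rational(1, 2))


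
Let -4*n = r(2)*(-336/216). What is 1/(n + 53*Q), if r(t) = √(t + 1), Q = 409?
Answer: 2341116/50748371483 - 42*√3/50748371483 ≈ 4.6130e-5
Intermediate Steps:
r(t) = √(1 + t)
n = 7*√3/18 (n = -√(1 + 2)*(-336/216)/4 = -√3*(-336*1/216)/4 = -√3*(-14)/(4*9) = -(-7)*√3/18 = 7*√3/18 ≈ 0.67358)
1/(n + 53*Q) = 1/(7*√3/18 + 53*409) = 1/(7*√3/18 + 21677) = 1/(21677 + 7*√3/18)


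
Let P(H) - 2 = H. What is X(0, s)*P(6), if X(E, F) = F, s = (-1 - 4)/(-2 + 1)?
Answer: 40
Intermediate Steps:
s = 5 (s = -5/(-1) = -5*(-1) = 5)
P(H) = 2 + H
X(0, s)*P(6) = 5*(2 + 6) = 5*8 = 40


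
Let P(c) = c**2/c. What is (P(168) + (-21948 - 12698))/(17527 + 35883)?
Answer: -17239/26705 ≈ -0.64553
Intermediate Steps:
P(c) = c
(P(168) + (-21948 - 12698))/(17527 + 35883) = (168 + (-21948 - 12698))/(17527 + 35883) = (168 - 34646)/53410 = -34478*1/53410 = -17239/26705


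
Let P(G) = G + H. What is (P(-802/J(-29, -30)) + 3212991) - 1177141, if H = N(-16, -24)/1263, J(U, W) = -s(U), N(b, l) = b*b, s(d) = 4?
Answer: 5143064075/2526 ≈ 2.0361e+6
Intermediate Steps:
N(b, l) = b**2
J(U, W) = -4 (J(U, W) = -1*4 = -4)
H = 256/1263 (H = (-16)**2/1263 = 256*(1/1263) = 256/1263 ≈ 0.20269)
P(G) = 256/1263 + G (P(G) = G + 256/1263 = 256/1263 + G)
(P(-802/J(-29, -30)) + 3212991) - 1177141 = ((256/1263 - 802/(-4)) + 3212991) - 1177141 = ((256/1263 - 802*(-1/4)) + 3212991) - 1177141 = ((256/1263 + 401/2) + 3212991) - 1177141 = (506975/2526 + 3212991) - 1177141 = 8116522241/2526 - 1177141 = 5143064075/2526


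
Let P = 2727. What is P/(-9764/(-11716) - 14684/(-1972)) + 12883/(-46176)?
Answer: 120475394371/366093984 ≈ 329.08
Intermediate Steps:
P/(-9764/(-11716) - 14684/(-1972)) + 12883/(-46176) = 2727/(-9764/(-11716) - 14684/(-1972)) + 12883/(-46176) = 2727/(-9764*(-1/11716) - 14684*(-1/1972)) + 12883*(-1/46176) = 2727/(2441/2929 + 3671/493) - 991/3552 = 2727/(412268/49793) - 991/3552 = 2727*(49793/412268) - 991/3552 = 135785511/412268 - 991/3552 = 120475394371/366093984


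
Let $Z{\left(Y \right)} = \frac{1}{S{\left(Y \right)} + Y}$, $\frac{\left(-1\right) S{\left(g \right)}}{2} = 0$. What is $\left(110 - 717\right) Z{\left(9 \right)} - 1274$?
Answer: $- \frac{12073}{9} \approx -1341.4$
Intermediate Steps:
$S{\left(g \right)} = 0$ ($S{\left(g \right)} = \left(-2\right) 0 = 0$)
$Z{\left(Y \right)} = \frac{1}{Y}$ ($Z{\left(Y \right)} = \frac{1}{0 + Y} = \frac{1}{Y}$)
$\left(110 - 717\right) Z{\left(9 \right)} - 1274 = \frac{110 - 717}{9} - 1274 = \left(-607\right) \frac{1}{9} - 1274 = - \frac{607}{9} - 1274 = - \frac{12073}{9}$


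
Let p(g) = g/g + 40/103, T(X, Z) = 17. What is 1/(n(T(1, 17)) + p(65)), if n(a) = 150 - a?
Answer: 103/13842 ≈ 0.0074411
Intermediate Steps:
p(g) = 143/103 (p(g) = 1 + 40*(1/103) = 1 + 40/103 = 143/103)
1/(n(T(1, 17)) + p(65)) = 1/((150 - 1*17) + 143/103) = 1/((150 - 17) + 143/103) = 1/(133 + 143/103) = 1/(13842/103) = 103/13842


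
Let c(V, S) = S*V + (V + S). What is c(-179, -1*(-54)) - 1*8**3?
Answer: -10303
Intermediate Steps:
c(V, S) = S + V + S*V (c(V, S) = S*V + (S + V) = S + V + S*V)
c(-179, -1*(-54)) - 1*8**3 = (-1*(-54) - 179 - 1*(-54)*(-179)) - 1*8**3 = (54 - 179 + 54*(-179)) - 1*512 = (54 - 179 - 9666) - 512 = -9791 - 512 = -10303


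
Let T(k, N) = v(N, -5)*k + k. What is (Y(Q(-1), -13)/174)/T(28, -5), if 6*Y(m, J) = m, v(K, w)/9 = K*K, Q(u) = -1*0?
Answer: 0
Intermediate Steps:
Q(u) = 0
v(K, w) = 9*K² (v(K, w) = 9*(K*K) = 9*K²)
Y(m, J) = m/6
T(k, N) = k + 9*k*N² (T(k, N) = (9*N²)*k + k = 9*k*N² + k = k + 9*k*N²)
(Y(Q(-1), -13)/174)/T(28, -5) = (((⅙)*0)/174)/((28*(1 + 9*(-5)²))) = (0*(1/174))/((28*(1 + 9*25))) = 0/((28*(1 + 225))) = 0/((28*226)) = 0/6328 = 0*(1/6328) = 0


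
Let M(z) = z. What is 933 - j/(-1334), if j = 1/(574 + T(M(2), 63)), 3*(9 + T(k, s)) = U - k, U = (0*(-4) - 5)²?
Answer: 2138260599/2291812 ≈ 933.00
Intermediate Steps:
U = 25 (U = (0 - 5)² = (-5)² = 25)
T(k, s) = -⅔ - k/3 (T(k, s) = -9 + (25 - k)/3 = -9 + (25/3 - k/3) = -⅔ - k/3)
j = 3/1718 (j = 1/(574 + (-⅔ - ⅓*2)) = 1/(574 + (-⅔ - ⅔)) = 1/(574 - 4/3) = 1/(1718/3) = 3/1718 ≈ 0.0017462)
933 - j/(-1334) = 933 - 3/(1718*(-1334)) = 933 - 3*(-1)/(1718*1334) = 933 - 1*(-3/2291812) = 933 + 3/2291812 = 2138260599/2291812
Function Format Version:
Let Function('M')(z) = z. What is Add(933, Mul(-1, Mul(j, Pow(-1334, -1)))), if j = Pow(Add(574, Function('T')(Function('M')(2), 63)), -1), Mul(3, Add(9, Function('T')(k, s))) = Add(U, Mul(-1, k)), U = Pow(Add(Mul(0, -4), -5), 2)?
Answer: Rational(2138260599, 2291812) ≈ 933.00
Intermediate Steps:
U = 25 (U = Pow(Add(0, -5), 2) = Pow(-5, 2) = 25)
Function('T')(k, s) = Add(Rational(-2, 3), Mul(Rational(-1, 3), k)) (Function('T')(k, s) = Add(-9, Mul(Rational(1, 3), Add(25, Mul(-1, k)))) = Add(-9, Add(Rational(25, 3), Mul(Rational(-1, 3), k))) = Add(Rational(-2, 3), Mul(Rational(-1, 3), k)))
j = Rational(3, 1718) (j = Pow(Add(574, Add(Rational(-2, 3), Mul(Rational(-1, 3), 2))), -1) = Pow(Add(574, Add(Rational(-2, 3), Rational(-2, 3))), -1) = Pow(Add(574, Rational(-4, 3)), -1) = Pow(Rational(1718, 3), -1) = Rational(3, 1718) ≈ 0.0017462)
Add(933, Mul(-1, Mul(j, Pow(-1334, -1)))) = Add(933, Mul(-1, Mul(Rational(3, 1718), Pow(-1334, -1)))) = Add(933, Mul(-1, Mul(Rational(3, 1718), Rational(-1, 1334)))) = Add(933, Mul(-1, Rational(-3, 2291812))) = Add(933, Rational(3, 2291812)) = Rational(2138260599, 2291812)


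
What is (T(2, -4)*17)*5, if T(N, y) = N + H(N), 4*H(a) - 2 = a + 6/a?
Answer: 1275/4 ≈ 318.75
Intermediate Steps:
H(a) = ½ + a/4 + 3/(2*a) (H(a) = ½ + (a + 6/a)/4 = ½ + (a/4 + 3/(2*a)) = ½ + a/4 + 3/(2*a))
T(N, y) = N + (6 + N*(2 + N))/(4*N)
(T(2, -4)*17)*5 = (((¼)*(6 + 2*2 + 5*2²)/2)*17)*5 = (((¼)*(½)*(6 + 4 + 5*4))*17)*5 = (((¼)*(½)*(6 + 4 + 20))*17)*5 = (((¼)*(½)*30)*17)*5 = ((15/4)*17)*5 = (255/4)*5 = 1275/4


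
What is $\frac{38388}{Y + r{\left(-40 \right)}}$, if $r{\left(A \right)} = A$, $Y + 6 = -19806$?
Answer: $- \frac{1371}{709} \approx -1.9337$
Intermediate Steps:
$Y = -19812$ ($Y = -6 - 19806 = -19812$)
$\frac{38388}{Y + r{\left(-40 \right)}} = \frac{38388}{-19812 - 40} = \frac{38388}{-19852} = 38388 \left(- \frac{1}{19852}\right) = - \frac{1371}{709}$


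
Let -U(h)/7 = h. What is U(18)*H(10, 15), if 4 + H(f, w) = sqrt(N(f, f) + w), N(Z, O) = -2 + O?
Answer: 504 - 126*sqrt(23) ≈ -100.27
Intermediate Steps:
H(f, w) = -4 + sqrt(-2 + f + w) (H(f, w) = -4 + sqrt((-2 + f) + w) = -4 + sqrt(-2 + f + w))
U(h) = -7*h
U(18)*H(10, 15) = (-7*18)*(-4 + sqrt(-2 + 10 + 15)) = -126*(-4 + sqrt(23)) = 504 - 126*sqrt(23)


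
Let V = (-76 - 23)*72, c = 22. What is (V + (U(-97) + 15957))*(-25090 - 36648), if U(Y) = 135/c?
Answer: -6000100137/11 ≈ -5.4546e+8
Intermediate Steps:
U(Y) = 135/22
V = -7128 (V = -99*72 = -7128)
(V + (U(-97) + 15957))*(-25090 - 36648) = (-7128 + (135/22 + 15957))*(-25090 - 36648) = (-7128 + 351189/22)*(-61738) = (194373/22)*(-61738) = -6000100137/11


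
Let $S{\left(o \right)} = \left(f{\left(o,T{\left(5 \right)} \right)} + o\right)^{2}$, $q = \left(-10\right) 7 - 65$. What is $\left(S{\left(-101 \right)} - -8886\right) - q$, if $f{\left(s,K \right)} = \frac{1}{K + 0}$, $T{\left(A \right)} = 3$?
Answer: $\frac{172393}{9} \approx 19155.0$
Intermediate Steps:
$q = -135$ ($q = -70 - 65 = -135$)
$f{\left(s,K \right)} = \frac{1}{K}$
$S{\left(o \right)} = \left(\frac{1}{3} + o\right)^{2}$
$\left(S{\left(-101 \right)} - -8886\right) - q = \left(\frac{\left(1 + 3 \left(-101\right)\right)^{2}}{9} - -8886\right) - -135 = \left(\frac{\left(1 - 303\right)^{2}}{9} + 8886\right) + 135 = \left(\frac{\left(-302\right)^{2}}{9} + 8886\right) + 135 = \left(\frac{1}{9} \cdot 91204 + 8886\right) + 135 = \left(\frac{91204}{9} + 8886\right) + 135 = \frac{171178}{9} + 135 = \frac{172393}{9}$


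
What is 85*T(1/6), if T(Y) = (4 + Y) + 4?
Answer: 4165/6 ≈ 694.17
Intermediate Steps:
T(Y) = 8 + Y
85*T(1/6) = 85*(8 + 1/6) = 85*(8 + ⅙) = 85*(49/6) = 4165/6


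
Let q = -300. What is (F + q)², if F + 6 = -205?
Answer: 261121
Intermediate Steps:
F = -211 (F = -6 - 205 = -211)
(F + q)² = (-211 - 300)² = (-511)² = 261121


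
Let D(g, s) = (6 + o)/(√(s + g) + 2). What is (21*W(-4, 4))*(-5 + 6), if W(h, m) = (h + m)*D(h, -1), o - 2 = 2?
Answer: 0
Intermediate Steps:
o = 4 (o = 2 + 2 = 4)
D(g, s) = 10/(2 + √(g + s)) (D(g, s) = (6 + 4)/(√(s + g) + 2) = 10/(√(g + s) + 2) = 10/(2 + √(g + s)))
W(h, m) = 10*(h + m)/(2 + √(-1 + h)) (W(h, m) = (h + m)*(10/(2 + √(h - 1))) = (h + m)*(10/(2 + √(-1 + h))) = 10*(h + m)/(2 + √(-1 + h)))
(21*W(-4, 4))*(-5 + 6) = (21*(10*(-4 + 4)/(2 + √(-1 - 4))))*(-5 + 6) = (21*(10*0/(2 + √(-5))))*1 = (21*(10*0/(2 + I*√5)))*1 = (21*0)*1 = 0*1 = 0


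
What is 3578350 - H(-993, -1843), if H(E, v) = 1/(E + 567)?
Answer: 1524377101/426 ≈ 3.5784e+6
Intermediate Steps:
H(E, v) = 1/(567 + E)
3578350 - H(-993, -1843) = 3578350 - 1/(567 - 993) = 3578350 - 1/(-426) = 3578350 - 1*(-1/426) = 3578350 + 1/426 = 1524377101/426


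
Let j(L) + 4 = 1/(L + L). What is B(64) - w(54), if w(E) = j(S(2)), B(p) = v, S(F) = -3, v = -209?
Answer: -1229/6 ≈ -204.83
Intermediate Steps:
j(L) = -4 + 1/(2*L) (j(L) = -4 + 1/(L + L) = -4 + 1/(2*L))
B(p) = -209
w(E) = -25/6 (w(E) = -4 + (1/2)/(-3) = -4 + (1/2)*(-1/3) = -4 - 1/6 = -25/6)
B(64) - w(54) = -209 - 1*(-25/6) = -209 + 25/6 = -1229/6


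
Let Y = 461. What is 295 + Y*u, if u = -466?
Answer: -214531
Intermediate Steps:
295 + Y*u = 295 + 461*(-466) = 295 - 214826 = -214531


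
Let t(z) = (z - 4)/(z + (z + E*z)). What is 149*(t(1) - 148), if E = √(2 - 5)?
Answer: 149*(-148*√3 + 299*I)/(√3 - 2*I) ≈ -22180.0 + 110.6*I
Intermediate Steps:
E = I*√3 (E = √(-3) = I*√3 ≈ 1.732*I)
t(z) = (-4 + z)/(2*z + I*z*√3) (t(z) = (z - 4)/(z + (z + (I*√3)*z)) = (-4 + z)/(z + (z + I*z*√3)) = (-4 + z)/(2*z + I*z*√3))
149*(t(1) - 148) = 149*((-4 + 1)/(1*(2 + I*√3)) - 148) = 149*(1*(-3)/(2 + I*√3) - 148) = 149*(-3/(2 + I*√3) - 148) = 149*(-148 - 3/(2 + I*√3)) = -22052 - 447/(2 + I*√3)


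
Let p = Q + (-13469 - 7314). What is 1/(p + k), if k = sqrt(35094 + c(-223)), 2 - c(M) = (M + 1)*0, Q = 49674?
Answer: 28891/834654785 - 2*sqrt(8774)/834654785 ≈ 3.4390e-5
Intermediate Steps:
c(M) = 2 (c(M) = 2 - (M + 1)*0 = 2 - (1 + M)*0 = 2 - 1*0 = 2 + 0 = 2)
p = 28891 (p = 49674 + (-13469 - 7314) = 49674 - 20783 = 28891)
k = 2*sqrt(8774) (k = sqrt(35094 + 2) = sqrt(35096) = 2*sqrt(8774) ≈ 187.34)
1/(p + k) = 1/(28891 + 2*sqrt(8774))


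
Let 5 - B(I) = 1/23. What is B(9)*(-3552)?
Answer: -404928/23 ≈ -17606.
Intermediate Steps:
B(I) = 114/23 (B(I) = 5 - 1/23 = 114/23)
B(9)*(-3552) = (114/23)*(-3552) = -404928/23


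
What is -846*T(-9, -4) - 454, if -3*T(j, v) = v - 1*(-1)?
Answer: -1300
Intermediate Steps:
T(j, v) = -⅓ - v/3 (T(j, v) = -(v - 1*(-1))/3 = -(v + 1)/3 = -(1 + v)/3 = -⅓ - v/3)
-846*T(-9, -4) - 454 = -846*(-⅓ - ⅓*(-4)) - 454 = -846*(-⅓ + 4/3) - 454 = -846*1 - 454 = -846 - 454 = -1300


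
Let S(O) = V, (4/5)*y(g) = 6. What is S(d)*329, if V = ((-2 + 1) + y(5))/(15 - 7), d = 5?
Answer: 4277/16 ≈ 267.31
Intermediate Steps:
y(g) = 15/2 (y(g) = (5/4)*6 = 15/2)
V = 13/16 (V = ((-2 + 1) + 15/2)/(15 - 7) = (-1 + 15/2)/8 = (13/2)*(1/8) = 13/16 ≈ 0.81250)
S(O) = 13/16
S(d)*329 = (13/16)*329 = 4277/16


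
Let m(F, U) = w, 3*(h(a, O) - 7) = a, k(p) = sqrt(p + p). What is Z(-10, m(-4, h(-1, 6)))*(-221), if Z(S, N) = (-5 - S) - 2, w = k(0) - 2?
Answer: -663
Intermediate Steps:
k(p) = sqrt(2)*sqrt(p) (k(p) = sqrt(2*p) = sqrt(2)*sqrt(p))
h(a, O) = 7 + a/3
w = -2 (w = sqrt(2)*sqrt(0) - 2 = sqrt(2)*0 - 2 = 0 - 2 = -2)
m(F, U) = -2
Z(S, N) = -7 - S
Z(-10, m(-4, h(-1, 6)))*(-221) = (-7 - 1*(-10))*(-221) = (-7 + 10)*(-221) = 3*(-221) = -663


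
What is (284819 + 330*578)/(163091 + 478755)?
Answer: 475559/641846 ≈ 0.74092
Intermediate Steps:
(284819 + 330*578)/(163091 + 478755) = (284819 + 190740)/641846 = 475559*(1/641846) = 475559/641846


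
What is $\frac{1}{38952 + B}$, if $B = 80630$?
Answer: $\frac{1}{119582} \approx 8.3625 \cdot 10^{-6}$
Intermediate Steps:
$\frac{1}{38952 + B} = \frac{1}{38952 + 80630} = \frac{1}{119582}$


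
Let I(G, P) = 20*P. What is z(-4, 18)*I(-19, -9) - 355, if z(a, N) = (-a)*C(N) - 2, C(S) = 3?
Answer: -2155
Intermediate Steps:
z(a, N) = -2 - 3*a (z(a, N) = -a*3 - 2 = -3*a - 2 = -2 - 3*a)
z(-4, 18)*I(-19, -9) - 355 = (-2 - 3*(-4))*(20*(-9)) - 355 = (-2 + 12)*(-180) - 355 = 10*(-180) - 355 = -1800 - 355 = -2155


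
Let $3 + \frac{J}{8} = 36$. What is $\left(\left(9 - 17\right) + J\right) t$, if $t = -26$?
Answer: $-6656$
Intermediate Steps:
$J = 264$ ($J = -24 + 8 \cdot 36 = -24 + 288 = 264$)
$\left(\left(9 - 17\right) + J\right) t = \left(\left(9 - 17\right) + 264\right) \left(-26\right) = \left(-8 + 264\right) \left(-26\right) = 256 \left(-26\right) = -6656$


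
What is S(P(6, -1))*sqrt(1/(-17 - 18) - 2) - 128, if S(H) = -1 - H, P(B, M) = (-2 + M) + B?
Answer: -128 - 4*I*sqrt(2485)/35 ≈ -128.0 - 5.6971*I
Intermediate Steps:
P(B, M) = -2 + B + M
S(P(6, -1))*sqrt(1/(-17 - 18) - 2) - 128 = (-1 - (-2 + 6 - 1))*sqrt(1/(-17 - 18) - 2) - 128 = (-1 - 1*3)*sqrt(1/(-35) - 2) - 128 = (-1 - 3)*sqrt(-1/35 - 2) - 128 = -4*I*sqrt(2485)/35 - 128 = -128 - 4*I*sqrt(2485)/35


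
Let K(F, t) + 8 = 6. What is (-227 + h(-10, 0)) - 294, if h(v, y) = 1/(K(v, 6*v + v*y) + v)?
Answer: -6253/12 ≈ -521.08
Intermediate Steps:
K(F, t) = -2 (K(F, t) = -8 + 6 = -2)
h(v, y) = 1/(-2 + v)
(-227 + h(-10, 0)) - 294 = (-227 + 1/(-2 - 10)) - 294 = (-227 + 1/(-12)) - 294 = (-227 - 1/12) - 294 = -2725/12 - 294 = -6253/12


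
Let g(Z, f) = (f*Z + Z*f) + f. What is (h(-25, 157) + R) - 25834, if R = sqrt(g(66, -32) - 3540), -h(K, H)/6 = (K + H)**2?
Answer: -130378 + 2*I*sqrt(1949) ≈ -1.3038e+5 + 88.295*I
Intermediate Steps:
g(Z, f) = f + 2*Z*f (g(Z, f) = (Z*f + Z*f) + f = 2*Z*f + f = f + 2*Z*f)
h(K, H) = -6*(H + K)**2 (h(K, H) = -6*(K + H)**2 = -6*(H + K)**2)
R = 2*I*sqrt(1949) (R = sqrt(-32*(1 + 2*66) - 3540) = sqrt(-32*(1 + 132) - 3540) = sqrt(-32*133 - 3540) = sqrt(-4256 - 3540) = sqrt(-7796) = 2*I*sqrt(1949) ≈ 88.295*I)
(h(-25, 157) + R) - 25834 = (-6*(157 - 25)**2 + 2*I*sqrt(1949)) - 25834 = (-6*132**2 + 2*I*sqrt(1949)) - 25834 = (-6*17424 + 2*I*sqrt(1949)) - 25834 = (-104544 + 2*I*sqrt(1949)) - 25834 = -130378 + 2*I*sqrt(1949)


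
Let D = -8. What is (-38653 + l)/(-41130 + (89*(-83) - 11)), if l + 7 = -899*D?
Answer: 7867/12132 ≈ 0.64845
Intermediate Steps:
l = 7185 (l = -7 - 899*(-8) = -7 + 7192 = 7185)
(-38653 + l)/(-41130 + (89*(-83) - 11)) = (-38653 + 7185)/(-41130 + (89*(-83) - 11)) = -31468/(-41130 + (-7387 - 11)) = -31468/(-41130 - 7398) = -31468/(-48528) = -31468*(-1/48528) = 7867/12132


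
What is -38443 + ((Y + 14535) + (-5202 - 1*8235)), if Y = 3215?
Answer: -34130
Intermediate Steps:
-38443 + ((Y + 14535) + (-5202 - 1*8235)) = -38443 + ((3215 + 14535) + (-5202 - 1*8235)) = -38443 + (17750 + (-5202 - 8235)) = -38443 + (17750 - 13437) = -38443 + 4313 = -34130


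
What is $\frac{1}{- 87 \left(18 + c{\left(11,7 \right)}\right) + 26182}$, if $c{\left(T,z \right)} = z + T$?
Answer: $\frac{1}{23050} \approx 4.3384 \cdot 10^{-5}$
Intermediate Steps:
$c{\left(T,z \right)} = T + z$
$\frac{1}{- 87 \left(18 + c{\left(11,7 \right)}\right) + 26182} = \frac{1}{- 87 \left(18 + \left(11 + 7\right)\right) + 26182} = \frac{1}{- 87 \left(18 + 18\right) + 26182} = \frac{1}{\left(-87\right) 36 + 26182} = \frac{1}{-3132 + 26182} = \frac{1}{23050}$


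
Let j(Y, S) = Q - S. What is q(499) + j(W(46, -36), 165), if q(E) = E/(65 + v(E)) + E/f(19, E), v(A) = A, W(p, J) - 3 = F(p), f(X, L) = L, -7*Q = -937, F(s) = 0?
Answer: -115511/3948 ≈ -29.258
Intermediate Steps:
Q = 937/7 (Q = -⅐*(-937) = 937/7 ≈ 133.86)
W(p, J) = 3 (W(p, J) = 3 + 0 = 3)
j(Y, S) = 937/7 - S
q(E) = 1 + E/(65 + E) (q(E) = E/(65 + E) + E/E = E/(65 + E) + 1 = 1 + E/(65 + E))
q(499) + j(W(46, -36), 165) = (65 + 2*499)/(65 + 499) + (937/7 - 1*165) = (65 + 998)/564 + (937/7 - 165) = (1/564)*1063 - 218/7 = 1063/564 - 218/7 = -115511/3948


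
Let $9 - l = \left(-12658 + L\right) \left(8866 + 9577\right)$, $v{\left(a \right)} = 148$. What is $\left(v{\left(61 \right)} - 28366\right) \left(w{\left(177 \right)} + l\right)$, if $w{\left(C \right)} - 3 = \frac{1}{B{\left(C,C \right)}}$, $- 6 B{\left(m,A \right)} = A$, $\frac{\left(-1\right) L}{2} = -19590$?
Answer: $\frac{814359312624144}{59} \approx 1.3803 \cdot 10^{13}$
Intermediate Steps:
$L = 39180$ ($L = \left(-2\right) \left(-19590\right) = 39180$)
$B{\left(m,A \right)} = - \frac{A}{6}$
$w{\left(C \right)} = 3 - \frac{6}{C}$ ($w{\left(C \right)} = 3 + \frac{1}{\left(- \frac{1}{6}\right) C} = 3 - \frac{6}{C}$)
$l = -489145237$ ($l = 9 - \left(-12658 + 39180\right) \left(8866 + 9577\right) = 9 - 26522 \cdot 18443 = 9 - 489145246 = -489145237$)
$\left(v{\left(61 \right)} - 28366\right) \left(w{\left(177 \right)} + l\right) = \left(148 - 28366\right) \left(\left(3 - \frac{6}{177}\right) - 489145237\right) = - 28218 \left(\left(3 - \frac{2}{59}\right) - 489145237\right) = - 28218 \left(\frac{175}{59} - 489145237\right) = \left(-28218\right) \left(- \frac{28859568808}{59}\right) = \frac{814359312624144}{59}$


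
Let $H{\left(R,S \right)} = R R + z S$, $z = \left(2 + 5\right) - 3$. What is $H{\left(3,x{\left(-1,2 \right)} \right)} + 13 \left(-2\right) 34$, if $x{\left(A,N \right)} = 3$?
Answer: $-863$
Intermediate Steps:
$z = 4$ ($z = 7 - 3 = 4$)
$H{\left(R,S \right)} = R^{2} + 4 S$ ($H{\left(R,S \right)} = R R + 4 S = R^{2} + 4 S$)
$H{\left(3,x{\left(-1,2 \right)} \right)} + 13 \left(-2\right) 34 = \left(3^{2} + 4 \cdot 3\right) + 13 \left(-2\right) 34 = \left(9 + 12\right) - 884 = 21 - 884 = -863$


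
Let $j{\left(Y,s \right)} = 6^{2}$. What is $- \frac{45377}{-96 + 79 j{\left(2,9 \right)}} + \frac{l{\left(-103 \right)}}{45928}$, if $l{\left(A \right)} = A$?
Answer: $- \frac{521089475}{31552536} \approx -16.515$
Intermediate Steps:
$j{\left(Y,s \right)} = 36$
$- \frac{45377}{-96 + 79 j{\left(2,9 \right)}} + \frac{l{\left(-103 \right)}}{45928} = - \frac{45377}{-96 + 79 \cdot 36} - \frac{103}{45928} = - \frac{45377}{-96 + 2844} - \frac{103}{45928} = - \frac{45377}{2748} - \frac{103}{45928} = - \frac{521089475}{31552536}$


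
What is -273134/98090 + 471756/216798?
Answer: -1078363241/1772142985 ≈ -0.60851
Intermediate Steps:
-273134/98090 + 471756/216798 = -273134*1/98090 + 471756*(1/216798) = -136567/49045 + 78626/36133 = -1078363241/1772142985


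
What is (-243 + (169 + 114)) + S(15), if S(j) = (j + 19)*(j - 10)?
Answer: 210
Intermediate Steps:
S(j) = (-10 + j)*(19 + j) (S(j) = (19 + j)*(-10 + j) = (-10 + j)*(19 + j))
(-243 + (169 + 114)) + S(15) = (-243 + (169 + 114)) + (-190 + 15² + 9*15) = (-243 + 283) + (-190 + 225 + 135) = 40 + 170 = 210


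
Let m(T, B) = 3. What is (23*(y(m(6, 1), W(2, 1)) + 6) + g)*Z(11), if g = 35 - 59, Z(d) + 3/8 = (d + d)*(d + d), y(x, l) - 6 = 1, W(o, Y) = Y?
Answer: 1063975/8 ≈ 1.3300e+5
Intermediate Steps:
y(x, l) = 7 (y(x, l) = 6 + 1 = 7)
Z(d) = -3/8 + 4*d² (Z(d) = -3/8 + (d + d)*(d + d) = -3/8 + (2*d)*(2*d) = -3/8 + 4*d²)
g = -24
(23*(y(m(6, 1), W(2, 1)) + 6) + g)*Z(11) = (23*(7 + 6) - 24)*(-3/8 + 4*11²) = (23*13 - 24)*(-3/8 + 4*121) = (299 - 24)*(-3/8 + 484) = 275*(3869/8) = 1063975/8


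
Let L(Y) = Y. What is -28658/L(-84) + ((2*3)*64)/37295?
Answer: 76345169/223770 ≈ 341.18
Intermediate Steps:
-28658/L(-84) + ((2*3)*64)/37295 = -28658/(-84) + ((2*3)*64)/37295 = -28658*(-1/84) + (6*64)*(1/37295) = 2047/6 + 384*(1/37295) = 2047/6 + 384/37295 = 76345169/223770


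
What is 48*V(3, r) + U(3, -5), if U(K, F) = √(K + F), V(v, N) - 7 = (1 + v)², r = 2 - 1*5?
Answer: 1104 + I*√2 ≈ 1104.0 + 1.4142*I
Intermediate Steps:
r = -3 (r = 2 - 5 = -3)
V(v, N) = 7 + (1 + v)²
U(K, F) = √(F + K)
48*V(3, r) + U(3, -5) = 48*(7 + (1 + 3)²) + √(-5 + 3) = 48*(7 + 4²) + √(-2) = 48*(7 + 16) + I*√2 = 48*23 + I*√2 = 1104 + I*√2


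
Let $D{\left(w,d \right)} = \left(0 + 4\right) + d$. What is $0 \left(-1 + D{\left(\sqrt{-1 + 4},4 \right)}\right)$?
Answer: $0$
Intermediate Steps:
$D{\left(w,d \right)} = 4 + d$
$0 \left(-1 + D{\left(\sqrt{-1 + 4},4 \right)}\right) = 0 \left(-1 + \left(4 + 4\right)\right) = 0 \left(-1 + 8\right) = 0 \cdot 7 = 0$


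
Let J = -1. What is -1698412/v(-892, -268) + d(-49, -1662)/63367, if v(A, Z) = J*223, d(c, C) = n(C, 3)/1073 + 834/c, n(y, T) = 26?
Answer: 5658508635972124/742957227257 ≈ 7616.2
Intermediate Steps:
d(c, C) = 26/1073 + 834/c
v(A, Z) = -223 (v(A, Z) = -1*223 = -223)
-1698412/v(-892, -268) + d(-49, -1662)/63367 = -1698412/(-223) + (26/1073 + 834/(-49))/63367 = -1698412*(-1/223) + (26/1073 + 834*(-1/49))*(1/63367) = 1698412/223 + (26/1073 - 834/49)*(1/63367) = 1698412/223 - 893608/52577*1/63367 = 1698412/223 - 893608/3331646759 = 5658508635972124/742957227257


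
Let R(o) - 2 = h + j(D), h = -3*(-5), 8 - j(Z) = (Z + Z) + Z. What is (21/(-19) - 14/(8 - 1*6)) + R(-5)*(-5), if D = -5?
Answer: -3954/19 ≈ -208.11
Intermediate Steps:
j(Z) = 8 - 3*Z (j(Z) = 8 - ((Z + Z) + Z) = 8 - (2*Z + Z) = 8 - 3*Z)
h = 15
R(o) = 40 (R(o) = 2 + (15 + (8 - 3*(-5))) = 2 + (15 + (8 + 15)) = 2 + (15 + 23) = 2 + 38 = 40)
(21/(-19) - 14/(8 - 1*6)) + R(-5)*(-5) = (21/(-19) - 14/(8 - 1*6)) + 40*(-5) = (21*(-1/19) - 14/(8 - 6)) - 200 = (-21/19 - 14/2) - 200 = (-21/19 - 14*½) - 200 = (-21/19 - 7) - 200 = -154/19 - 200 = -3954/19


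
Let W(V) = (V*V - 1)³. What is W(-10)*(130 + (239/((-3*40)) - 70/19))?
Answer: 91679994747/760 ≈ 1.2063e+8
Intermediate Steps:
W(V) = (-1 + V²)³ (W(V) = (V² - 1)³ = (-1 + V²)³)
W(-10)*(130 + (239/((-3*40)) - 70/19)) = (-1 + (-10)²)³*(130 + (239/((-3*40)) - 70/19)) = (-1 + 100)³*(130 + (239/(-120) - 70*1/19)) = 99³*(130 + (239*(-1/120) - 70/19)) = 970299*(130 + (-239/120 - 70/19)) = 970299*(130 - 12941/2280) = 970299*(283459/2280) = 91679994747/760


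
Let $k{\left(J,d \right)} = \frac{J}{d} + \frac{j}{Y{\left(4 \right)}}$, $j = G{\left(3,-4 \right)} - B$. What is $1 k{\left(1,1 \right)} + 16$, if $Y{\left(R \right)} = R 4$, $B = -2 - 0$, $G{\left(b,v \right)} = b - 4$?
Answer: $\frac{273}{16} \approx 17.063$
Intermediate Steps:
$G{\left(b,v \right)} = -4 + b$
$B = -2$ ($B = -2 + 0 = -2$)
$j = 1$ ($j = \left(-4 + 3\right) - -2 = -1 + 2 = 1$)
$Y{\left(R \right)} = 4 R$
$k{\left(J,d \right)} = \frac{1}{16} + \frac{J}{d}$ ($k{\left(J,d \right)} = \frac{J}{d} + 1 \frac{1}{4 \cdot 4} = \frac{J}{d} + 1 \cdot \frac{1}{16} = \frac{J}{d} + \frac{1}{16} = \frac{1}{16} + \frac{J}{d}$)
$1 k{\left(1,1 \right)} + 16 = 1 \frac{1 + \frac{1}{16} \cdot 1}{1} + 16 = 1 \cdot 1 \left(1 + \frac{1}{16}\right) + 16 = 1 \cdot 1 \cdot \frac{17}{16} + 16 = 1 \cdot \frac{17}{16} + 16 = \frac{17}{16} + 16 = \frac{273}{16}$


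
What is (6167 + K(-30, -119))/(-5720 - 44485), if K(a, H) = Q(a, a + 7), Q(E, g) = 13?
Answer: -412/3347 ≈ -0.12310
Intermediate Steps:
K(a, H) = 13
(6167 + K(-30, -119))/(-5720 - 44485) = (6167 + 13)/(-5720 - 44485) = 6180/(-50205) = 6180*(-1/50205) = -412/3347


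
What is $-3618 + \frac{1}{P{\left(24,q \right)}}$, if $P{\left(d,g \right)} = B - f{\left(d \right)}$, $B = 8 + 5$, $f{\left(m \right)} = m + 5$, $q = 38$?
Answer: $- \frac{57889}{16} \approx -3618.1$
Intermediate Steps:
$f{\left(m \right)} = 5 + m$
$B = 13$
$P{\left(d,g \right)} = 8 - d$ ($P{\left(d,g \right)} = 13 - \left(5 + d\right) = 8 - d$)
$-3618 + \frac{1}{P{\left(24,q \right)}} = -3618 + \frac{1}{8 - 24} = -3618 + \frac{1}{-16} = -3618 - \frac{1}{16} = - \frac{57889}{16}$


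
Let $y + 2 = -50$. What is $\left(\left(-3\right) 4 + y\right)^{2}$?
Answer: $4096$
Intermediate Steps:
$y = -52$ ($y = -2 - 50 = -52$)
$\left(\left(-3\right) 4 + y\right)^{2} = \left(\left(-3\right) 4 - 52\right)^{2} = \left(-12 - 52\right)^{2} = \left(-64\right)^{2} = 4096$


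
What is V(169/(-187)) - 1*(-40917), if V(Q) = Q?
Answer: 7651310/187 ≈ 40916.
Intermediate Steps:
V(169/(-187)) - 1*(-40917) = 169/(-187) - 1*(-40917) = 169*(-1/187) + 40917 = -169/187 + 40917 = 7651310/187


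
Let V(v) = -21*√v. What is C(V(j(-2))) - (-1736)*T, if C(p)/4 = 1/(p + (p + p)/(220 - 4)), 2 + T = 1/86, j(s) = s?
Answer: -148428/43 + 72*I*√2/763 ≈ -3451.8 + 0.13345*I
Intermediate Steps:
T = -171/86 (T = -2 + 1/86 = -171/86 ≈ -1.9884)
C(p) = 432/(109*p) (C(p) = 4/(p + (p + p)/(220 - 4)) = 4/(p + (2*p)/216) = 4/(p + (2*p)*(1/216)) = 4/(p + p/108) = 4/((109*p/108)) = 4*(108/(109*p)) = 432/(109*p))
C(V(j(-2))) - (-1736)*T = 432/(109*((-21*I*√2))) - (-1736)*(-171)/86 = 432/(109*((-21*I*√2))) - 1*148428/43 = 432/(109*((-21*I*√2))) - 148428/43 = 432*(I*√2/42)/109 - 148428/43 = 72*I*√2/763 - 148428/43 = -148428/43 + 72*I*√2/763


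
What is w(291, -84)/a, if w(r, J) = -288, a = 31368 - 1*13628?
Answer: -72/4435 ≈ -0.016234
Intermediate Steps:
a = 17740 (a = 31368 - 13628 = 17740)
w(291, -84)/a = -288/17740 = -288*1/17740 = -72/4435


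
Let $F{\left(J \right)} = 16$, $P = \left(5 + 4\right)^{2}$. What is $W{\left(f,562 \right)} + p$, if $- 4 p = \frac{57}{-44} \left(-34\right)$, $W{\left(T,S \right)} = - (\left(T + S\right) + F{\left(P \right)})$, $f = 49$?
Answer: $- \frac{56145}{88} \approx -638.01$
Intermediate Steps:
$P = 81$ ($P = 9^{2} = 81$)
$W{\left(T,S \right)} = -16 - S - T$ ($W{\left(T,S \right)} = - (\left(T + S\right) + 16) = - (\left(S + T\right) + 16) = - (16 + S + T) = -16 - S - T$)
$p = - \frac{969}{88}$ ($p = - \frac{\frac{57}{-44} \left(-34\right)}{4} = - \frac{57 \left(- \frac{1}{44}\right) \left(-34\right)}{4} = - \frac{\left(- \frac{57}{44}\right) \left(-34\right)}{4} = \left(- \frac{1}{4}\right) \frac{969}{22} = - \frac{969}{88} \approx -11.011$)
$W{\left(f,562 \right)} + p = \left(-16 - 562 - 49\right) - \frac{969}{88} = -627 - \frac{969}{88} = - \frac{56145}{88}$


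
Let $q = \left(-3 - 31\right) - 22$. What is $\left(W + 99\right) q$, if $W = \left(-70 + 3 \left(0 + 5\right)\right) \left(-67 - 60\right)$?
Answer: $-396704$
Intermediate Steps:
$W = 6985$ ($W = \left(-70 + 3 \cdot 5\right) \left(-127\right) = \left(-70 + 15\right) \left(-127\right) = \left(-55\right) \left(-127\right) = 6985$)
$q = -56$ ($q = \left(-3 - 31\right) + \left(-24 + 2\right) = \left(-3 - 31\right) - 22 = -34 - 22 = -56$)
$\left(W + 99\right) q = \left(6985 + 99\right) \left(-56\right) = 7084 \left(-56\right) = -396704$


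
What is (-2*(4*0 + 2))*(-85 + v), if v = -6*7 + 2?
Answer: 500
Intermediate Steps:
v = -40 (v = -42 + 2 = -40)
(-2*(4*0 + 2))*(-85 + v) = (-2*(4*0 + 2))*(-85 - 40) = -2*(0 + 2)*(-125) = -2*2*(-125) = -4*(-125) = 500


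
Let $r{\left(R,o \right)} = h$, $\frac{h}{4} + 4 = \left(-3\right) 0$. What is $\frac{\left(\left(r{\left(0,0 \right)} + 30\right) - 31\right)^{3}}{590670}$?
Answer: $- \frac{4913}{590670} \approx -0.0083177$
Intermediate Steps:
$h = -16$ ($h = -16 + 4 \left(\left(-3\right) 0\right) = -16 + 4 \cdot 0 = -16 + 0 = -16$)
$r{\left(R,o \right)} = -16$
$\frac{\left(\left(r{\left(0,0 \right)} + 30\right) - 31\right)^{3}}{590670} = \frac{\left(\left(-16 + 30\right) - 31\right)^{3}}{590670} = \left(14 - 31\right)^{3} \cdot \frac{1}{590670} = \left(-17\right)^{3} \cdot \frac{1}{590670} = \left(-4913\right) \frac{1}{590670} = - \frac{4913}{590670}$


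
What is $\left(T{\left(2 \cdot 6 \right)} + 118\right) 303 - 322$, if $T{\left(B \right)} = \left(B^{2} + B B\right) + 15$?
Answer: $127241$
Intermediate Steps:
$T{\left(B \right)} = 15 + 2 B^{2}$ ($T{\left(B \right)} = \left(B^{2} + B^{2}\right) + 15 = 2 B^{2} + 15 = 15 + 2 B^{2}$)
$\left(T{\left(2 \cdot 6 \right)} + 118\right) 303 - 322 = \left(\left(15 + 2 \left(2 \cdot 6\right)^{2}\right) + 118\right) 303 - 322 = \left(\left(15 + 2 \cdot 12^{2}\right) + 118\right) 303 - 322 = \left(\left(15 + 2 \cdot 144\right) + 118\right) 303 - 322 = \left(\left(15 + 288\right) + 118\right) 303 - 322 = \left(303 + 118\right) 303 - 322 = 421 \cdot 303 - 322 = 127563 - 322 = 127241$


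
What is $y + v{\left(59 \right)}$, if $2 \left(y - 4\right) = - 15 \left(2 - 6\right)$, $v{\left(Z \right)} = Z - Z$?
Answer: $34$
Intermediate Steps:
$v{\left(Z \right)} = 0$
$y = 34$ ($y = 4 + \frac{\left(-15\right) \left(2 - 6\right)}{2} = 4 + \frac{\left(-15\right) \left(-4\right)}{2} = 4 + \frac{1}{2} \cdot 60 = 4 + 30 = 34$)
$y + v{\left(59 \right)} = 34 + 0 = 34$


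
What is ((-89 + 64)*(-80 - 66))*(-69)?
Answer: -251850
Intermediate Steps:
((-89 + 64)*(-80 - 66))*(-69) = -25*(-146)*(-69) = 3650*(-69) = -251850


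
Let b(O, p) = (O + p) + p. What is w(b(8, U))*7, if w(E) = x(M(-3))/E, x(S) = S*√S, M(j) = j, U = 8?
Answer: -7*I*√3/8 ≈ -1.5155*I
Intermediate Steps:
x(S) = S^(3/2)
b(O, p) = O + 2*p
w(E) = -3*I*√3/E (w(E) = (-3)^(3/2)/E = (-3*I*√3)/E = -3*I*√3/E)
w(b(8, U))*7 = -3*I*√3/(8 + 2*8)*7 = -3*I*√3/(8 + 16)*7 = -3*I*√3/24*7 = -3*I*√3*1/24*7 = -I*√3/8*7 = -7*I*√3/8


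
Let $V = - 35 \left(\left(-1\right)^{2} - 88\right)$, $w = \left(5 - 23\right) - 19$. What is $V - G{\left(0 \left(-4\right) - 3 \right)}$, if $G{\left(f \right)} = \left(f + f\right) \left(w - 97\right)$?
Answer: $2241$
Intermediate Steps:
$w = -37$ ($w = -18 - 19 = -37$)
$G{\left(f \right)} = - 268 f$ ($G{\left(f \right)} = \left(f + f\right) \left(-37 - 97\right) = 2 f \left(-134\right) = - 268 f$)
$V = 3045$ ($V = - 35 \left(1 - 88\right) = \left(-35\right) \left(-87\right) = 3045$)
$V - G{\left(0 \left(-4\right) - 3 \right)} = 3045 - - 268 \left(0 \left(-4\right) - 3\right) = 3045 - - 268 \left(0 - 3\right) = 3045 - \left(-268\right) \left(-3\right) = 3045 - 804 = 2241$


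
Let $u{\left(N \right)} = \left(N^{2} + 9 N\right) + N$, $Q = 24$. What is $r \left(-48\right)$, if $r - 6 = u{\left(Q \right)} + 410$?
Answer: $-59136$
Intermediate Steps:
$u{\left(N \right)} = N^{2} + 10 N$
$r = 1232$ ($r = 6 + \left(24 \left(10 + 24\right) + 410\right) = 6 + \left(24 \cdot 34 + 410\right) = 6 + \left(816 + 410\right) = 6 + 1226 = 1232$)
$r \left(-48\right) = 1232 \left(-48\right) = -59136$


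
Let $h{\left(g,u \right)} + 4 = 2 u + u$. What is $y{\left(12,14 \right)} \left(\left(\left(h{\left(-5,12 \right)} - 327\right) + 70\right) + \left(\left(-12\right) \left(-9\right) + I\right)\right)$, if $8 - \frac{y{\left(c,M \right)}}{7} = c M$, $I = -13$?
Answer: $145600$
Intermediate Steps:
$h{\left(g,u \right)} = -4 + 3 u$ ($h{\left(g,u \right)} = -4 + \left(2 u + u\right) = -4 + 3 u$)
$y{\left(c,M \right)} = 56 - 7 M c$ ($y{\left(c,M \right)} = 56 - 7 c M = 56 - 7 M c$)
$y{\left(12,14 \right)} \left(\left(\left(h{\left(-5,12 \right)} - 327\right) + 70\right) + \left(\left(-12\right) \left(-9\right) + I\right)\right) = \left(56 - 98 \cdot 12\right) \left(\left(\left(\left(-4 + 3 \cdot 12\right) - 327\right) + 70\right) - -95\right) = \left(56 - 1176\right) \left(\left(\left(\left(-4 + 36\right) - 327\right) + 70\right) + \left(108 - 13\right)\right) = - 1120 \left(\left(\left(32 - 327\right) + 70\right) + 95\right) = - 1120 \left(\left(-295 + 70\right) + 95\right) = - 1120 \left(-225 + 95\right) = \left(-1120\right) \left(-130\right) = 145600$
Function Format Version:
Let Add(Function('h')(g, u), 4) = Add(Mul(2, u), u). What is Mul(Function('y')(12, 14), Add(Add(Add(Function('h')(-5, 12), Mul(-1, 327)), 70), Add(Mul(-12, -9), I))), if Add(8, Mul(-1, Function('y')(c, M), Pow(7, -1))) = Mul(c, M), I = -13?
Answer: 145600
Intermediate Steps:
Function('h')(g, u) = Add(-4, Mul(3, u)) (Function('h')(g, u) = Add(-4, Add(Mul(2, u), u)) = Add(-4, Mul(3, u)))
Function('y')(c, M) = Add(56, Mul(-7, M, c)) (Function('y')(c, M) = Add(56, Mul(-7, Mul(c, M))) = Add(56, Mul(-7, Mul(M, c))) = Add(56, Mul(-7, M, c)))
Mul(Function('y')(12, 14), Add(Add(Add(Function('h')(-5, 12), Mul(-1, 327)), 70), Add(Mul(-12, -9), I))) = Mul(Add(56, Mul(-7, 14, 12)), Add(Add(Add(Add(-4, Mul(3, 12)), Mul(-1, 327)), 70), Add(Mul(-12, -9), -13))) = Mul(Add(56, -1176), Add(Add(Add(Add(-4, 36), -327), 70), Add(108, -13))) = Mul(-1120, Add(Add(Add(32, -327), 70), 95)) = Mul(-1120, Add(Add(-295, 70), 95)) = Mul(-1120, Add(-225, 95)) = Mul(-1120, -130) = 145600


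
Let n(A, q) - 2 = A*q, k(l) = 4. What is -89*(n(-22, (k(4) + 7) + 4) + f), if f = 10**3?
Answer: -59808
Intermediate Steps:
f = 1000
n(A, q) = 2 + A*q
-89*(n(-22, (k(4) + 7) + 4) + f) = -89*((2 - 22*((4 + 7) + 4)) + 1000) = -89*((2 - 22*(11 + 4)) + 1000) = -89*((2 - 22*15) + 1000) = -89*((2 - 330) + 1000) = -89*(-328 + 1000) = -89*672 = -59808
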